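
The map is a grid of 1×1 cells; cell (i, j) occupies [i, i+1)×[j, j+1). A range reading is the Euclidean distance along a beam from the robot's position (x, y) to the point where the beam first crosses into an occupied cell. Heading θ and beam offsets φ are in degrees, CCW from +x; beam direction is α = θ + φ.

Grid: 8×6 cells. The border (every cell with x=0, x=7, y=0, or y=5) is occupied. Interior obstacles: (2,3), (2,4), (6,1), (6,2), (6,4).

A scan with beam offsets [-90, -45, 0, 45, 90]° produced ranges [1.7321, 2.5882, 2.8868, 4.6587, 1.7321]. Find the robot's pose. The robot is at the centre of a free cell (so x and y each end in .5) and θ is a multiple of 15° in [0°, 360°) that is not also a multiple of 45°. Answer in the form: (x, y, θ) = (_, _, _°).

The pose lattice has 19·16 = 304 candidates. Test each by forward raycasting.
  (4.5, 2.5, 15°): beam 1 = 1.5529 ≠ 1.7321 ✗
  (5.5, 2.5, 345°): beam 1 = 1.5529 ≠ 1.7321 ✗
  (2.5, 1.5, 60°): beam 1 = 1.0000 ≠ 1.7321 ✗
  (5.5, 1.5, 345°): beam 1 = 0.5176 ≠ 1.7321 ✗
  …
  (5.5, 2.5, 150°): r_1=1.7321, r_2=2.5882, r_3=2.8868, r_4=4.6587, r_5=1.7321 — all match ✓
Unique over the lattice → pose = (5.5, 2.5, 150°).

(x, y, θ) = (5.5, 2.5, 150°)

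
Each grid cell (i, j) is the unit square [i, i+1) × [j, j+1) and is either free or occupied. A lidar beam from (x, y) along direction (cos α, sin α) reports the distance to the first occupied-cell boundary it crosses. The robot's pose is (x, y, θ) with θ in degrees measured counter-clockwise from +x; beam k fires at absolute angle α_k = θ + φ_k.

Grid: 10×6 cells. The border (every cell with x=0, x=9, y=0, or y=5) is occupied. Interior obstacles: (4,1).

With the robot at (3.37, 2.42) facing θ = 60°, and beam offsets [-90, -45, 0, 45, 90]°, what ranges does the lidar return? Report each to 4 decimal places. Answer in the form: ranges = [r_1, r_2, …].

beam 1: φ=-90°, α=330°
  direction (0.8660, -0.5000); cell (3,2); t to first gridline: x 0.7275, y 0.8400 (then +1.1547 / +2.0000)
    (4,2) via x @ 0.7275
    (4,1) via y @ 0.8400  # hit
  → r_1 = 0.8400
beam 2: φ=-45°, α=15°
  direction (0.9659, 0.2588); cell (3,2); t to first gridline: x 0.6522, y 2.2409 (then +1.0353 / +3.8637)
    (4,2) via x @ 0.6522
    (5,2) via x @ 1.6875
    (5,3) via y @ 2.2409
    (6,3) via x @ 2.7228
    (7,3) via x @ 3.7581
    (8,3) via x @ 4.7933
    (9,3) via x @ 5.8286  # hit
  → r_2 = 5.8286
beam 3: φ=0°, α=60°
  direction (0.5000, 0.8660); cell (3,2); t to first gridline: x 1.2600, y 0.6697 (then +2.0000 / +1.1547)
    (3,3) via y @ 0.6697
    (4,3) via x @ 1.2600
    (4,4) via y @ 1.8244
    (4,5) via y @ 2.9791  # hit
  → r_3 = 2.9791
beam 4: φ=45°, α=105°
  direction (-0.2588, 0.9659); cell (3,2); t to first gridline: x 1.4296, y 0.6005 (then +3.8637 / +1.0353)
    (3,3) via y @ 0.6005
    (2,3) via x @ 1.4296
    (2,4) via y @ 1.6357
    (2,5) via y @ 2.6710  # hit
  → r_4 = 2.6710
beam 5: φ=90°, α=150°
  direction (-0.8660, 0.5000); cell (3,2); t to first gridline: x 0.4272, y 1.1600 (then +1.1547 / +2.0000)
    (2,2) via x @ 0.4272
    (2,3) via y @ 1.1600
    (1,3) via x @ 1.5819
    (0,3) via x @ 2.7366  # hit
  → r_5 = 2.7366

ranges = [0.8400, 5.8286, 2.9791, 2.6710, 2.7366]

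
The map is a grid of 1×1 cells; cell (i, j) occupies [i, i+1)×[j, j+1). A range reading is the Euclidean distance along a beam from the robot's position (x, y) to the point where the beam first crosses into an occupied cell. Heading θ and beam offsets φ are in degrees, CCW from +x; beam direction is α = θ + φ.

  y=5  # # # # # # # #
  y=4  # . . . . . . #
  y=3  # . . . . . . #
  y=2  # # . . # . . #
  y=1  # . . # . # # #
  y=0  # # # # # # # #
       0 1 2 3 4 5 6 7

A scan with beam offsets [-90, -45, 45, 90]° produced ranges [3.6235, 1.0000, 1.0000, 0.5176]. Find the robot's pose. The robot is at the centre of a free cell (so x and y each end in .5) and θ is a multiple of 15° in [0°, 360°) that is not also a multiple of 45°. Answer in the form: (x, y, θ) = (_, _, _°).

(x, y, θ) = (2.5, 1.5, 165°)

Enumerate (i+0.5, j+0.5, θ) over the 19 free cells and 16 admissible headings. For each, cast all 4 beams and compare to the given ranges.
  (2.5, 4.5, 165°): beam 1 = 0.5176 ≠ 3.6235 ✗
  (1.5, 1.5, 195°): beam 1 = 0.5176 ≠ 3.6235 ✗
  (2.5, 3.5, 30°): beam 1 = 1.7321 ≠ 3.6235 ✗
  (4.5, 3.5, 330°): beam 1 = 0.5774 ≠ 3.6235 ✗
  …
  (2.5, 1.5, 165°): r_1=3.6235, r_2=1.0000, r_3=1.0000, r_4=0.5176 — all match ✓
Only this pose fits every beam.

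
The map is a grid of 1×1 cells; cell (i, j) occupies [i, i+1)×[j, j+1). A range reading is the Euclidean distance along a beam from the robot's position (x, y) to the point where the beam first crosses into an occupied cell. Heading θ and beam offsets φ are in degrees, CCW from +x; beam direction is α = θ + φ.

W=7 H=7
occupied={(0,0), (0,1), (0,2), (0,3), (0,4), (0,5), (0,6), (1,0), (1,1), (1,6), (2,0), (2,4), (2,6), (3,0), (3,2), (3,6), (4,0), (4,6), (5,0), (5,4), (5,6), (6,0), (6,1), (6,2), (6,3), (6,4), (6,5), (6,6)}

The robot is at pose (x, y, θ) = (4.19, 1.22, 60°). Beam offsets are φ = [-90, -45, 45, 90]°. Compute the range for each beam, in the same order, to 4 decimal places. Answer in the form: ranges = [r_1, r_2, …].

ranges = [0.4400, 1.8738, 0.8075, 3.6835]

beam 1: φ=-90°, α=330°
  cosα=0.8660 sinα=-0.5000 | (4,1) | tMaxX 0.9353 tMaxY 0.4400 | tΔX 1.1547 tΔY 2.0000
    t=0.4400 [y] (4,0) — stop
  → r_1 = 0.4400
beam 2: φ=-45°, α=15°
  cosα=0.9659 sinα=0.2588 | (4,1) | tMaxX 0.8386 tMaxY 3.0137 | tΔX 1.0353 tΔY 3.8637
    t=0.8386 [x] (5,1)
    t=1.8738 [x] (6,1) — stop
  → r_2 = 1.8738
beam 3: φ=45°, α=105°
  cosα=-0.2588 sinα=0.9659 | (4,1) | tMaxX 0.7341 tMaxY 0.8075 | tΔX 3.8637 tΔY 1.0353
    t=0.7341 [x] (3,1)
    t=0.8075 [y] (3,2) — stop
  → r_3 = 0.8075
beam 4: φ=90°, α=150°
  cosα=-0.8660 sinα=0.5000 | (4,1) | tMaxX 0.2194 tMaxY 1.5600 | tΔX 1.1547 tΔY 2.0000
    t=0.2194 [x] (3,1)
    t=1.3741 [x] (2,1)
    t=1.5600 [y] (2,2)
    t=2.5288 [x] (1,2)
    t=3.5600 [y] (1,3)
    t=3.6835 [x] (0,3) — stop
  → r_4 = 3.6835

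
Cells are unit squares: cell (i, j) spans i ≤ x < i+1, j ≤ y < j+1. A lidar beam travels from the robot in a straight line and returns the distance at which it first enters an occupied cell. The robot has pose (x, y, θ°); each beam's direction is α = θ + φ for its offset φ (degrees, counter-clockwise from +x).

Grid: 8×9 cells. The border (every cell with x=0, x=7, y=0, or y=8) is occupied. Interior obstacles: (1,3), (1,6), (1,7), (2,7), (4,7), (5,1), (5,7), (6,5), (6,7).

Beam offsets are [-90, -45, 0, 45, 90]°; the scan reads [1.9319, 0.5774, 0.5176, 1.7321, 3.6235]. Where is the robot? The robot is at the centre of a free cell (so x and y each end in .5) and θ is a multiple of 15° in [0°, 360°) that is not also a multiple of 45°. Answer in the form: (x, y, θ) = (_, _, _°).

(x, y, θ) = (4.5, 6.5, 105°)

Enumerate (i+0.5, j+0.5, θ) over the 33 free cells and 16 admissible headings. For each, cast all 5 beams and compare to the given ranges.
  (3.5, 7.5, 300°): beam 1 = 0.5774 ≠ 1.9319 ✗
  (3.5, 1.5, 345°): beam 1 = 0.5176 ≠ 1.9319 ✗
  (6.5, 6.5, 285°): beam 1 = 5.6940 ≠ 1.9319 ✗
  (2.5, 1.5, 120°): beam 1 = 5.1962 ≠ 1.9319 ✗
  …
  (4.5, 6.5, 105°): r_1=1.9319, r_2=0.5774, r_3=0.5176, r_4=1.7321, r_5=3.6235 — all match ✓
Unique over the lattice → pose = (4.5, 6.5, 105°).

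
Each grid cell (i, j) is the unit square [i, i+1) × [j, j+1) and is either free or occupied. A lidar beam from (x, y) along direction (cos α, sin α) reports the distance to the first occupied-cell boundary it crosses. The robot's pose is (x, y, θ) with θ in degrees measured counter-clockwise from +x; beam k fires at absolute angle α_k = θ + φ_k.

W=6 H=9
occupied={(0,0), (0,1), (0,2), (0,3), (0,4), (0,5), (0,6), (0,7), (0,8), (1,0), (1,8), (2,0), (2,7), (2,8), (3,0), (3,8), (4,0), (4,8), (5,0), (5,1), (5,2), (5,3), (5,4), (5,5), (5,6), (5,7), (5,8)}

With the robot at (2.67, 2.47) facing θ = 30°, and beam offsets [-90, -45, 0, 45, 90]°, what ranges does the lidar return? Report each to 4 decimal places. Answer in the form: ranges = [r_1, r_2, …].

beam 1: φ=-90°, α=300°
  cosα=0.5000 sinα=-0.8660 | (2,2) | tMaxX 0.6600 tMaxY 0.5427 | tΔX 2.0000 tΔY 1.1547
    t=0.5427 [y] (2,1)
    t=0.6600 [x] (3,1)
    t=1.6974 [y] (3,0) — stop
  → r_1 = 1.6974
beam 2: φ=-45°, α=345°
  cosα=0.9659 sinα=-0.2588 | (2,2) | tMaxX 0.3416 tMaxY 1.8159 | tΔX 1.0353 tΔY 3.8637
    t=0.3416 [x] (3,2)
    t=1.3769 [x] (4,2)
    t=1.8159 [y] (4,1)
    t=2.4122 [x] (5,1) — stop
  → r_2 = 2.4122
beam 3: φ=0°, α=30°
  cosα=0.8660 sinα=0.5000 | (2,2) | tMaxX 0.3811 tMaxY 1.0600 | tΔX 1.1547 tΔY 2.0000
    t=0.3811 [x] (3,2)
    t=1.0600 [y] (3,3)
    t=1.5358 [x] (4,3)
    t=2.6905 [x] (5,3) — stop
  → r_3 = 2.6905
beam 4: φ=45°, α=75°
  cosα=0.2588 sinα=0.9659 | (2,2) | tMaxX 1.2750 tMaxY 0.5487 | tΔX 3.8637 tΔY 1.0353
    t=0.5487 [y] (2,3)
    t=1.2750 [x] (3,3)
    t=1.5840 [y] (3,4)
    t=2.6192 [y] (3,5)
    t=3.6545 [y] (3,6)
    t=4.6898 [y] (3,7)
    t=5.1387 [x] (4,7)
    t=5.7251 [y] (4,8) — stop
  → r_4 = 5.7251
beam 5: φ=90°, α=120°
  cosα=-0.5000 sinα=0.8660 | (2,2) | tMaxX 1.3400 tMaxY 0.6120 | tΔX 2.0000 tΔY 1.1547
    t=0.6120 [y] (2,3)
    t=1.3400 [x] (1,3)
    t=1.7667 [y] (1,4)
    t=2.9214 [y] (1,5)
    t=3.3400 [x] (0,5) — stop
  → r_5 = 3.3400

ranges = [1.6974, 2.4122, 2.6905, 5.7251, 3.3400]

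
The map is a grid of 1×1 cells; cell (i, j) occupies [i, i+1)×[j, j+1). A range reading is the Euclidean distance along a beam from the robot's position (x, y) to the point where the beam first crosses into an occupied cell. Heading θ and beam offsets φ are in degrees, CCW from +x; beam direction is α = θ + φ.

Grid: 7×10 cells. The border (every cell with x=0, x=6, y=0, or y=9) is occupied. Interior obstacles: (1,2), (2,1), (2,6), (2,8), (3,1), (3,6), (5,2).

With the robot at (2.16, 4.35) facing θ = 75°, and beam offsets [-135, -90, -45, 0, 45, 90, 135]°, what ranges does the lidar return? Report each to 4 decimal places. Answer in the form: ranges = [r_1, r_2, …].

beam 1: φ=-135°, α=300°
  cosα=0.5000 sinα=-0.8660 | (2,4) | tMaxX 1.6800 tMaxY 0.4041 | tΔX 2.0000 tΔY 1.1547
    t=0.4041 [y] (2,3)
    t=1.5588 [y] (2,2)
    t=1.6800 [x] (3,2)
    t=2.7135 [y] (3,1) — stop
  → r_1 = 2.7135
beam 2: φ=-90°, α=345°
  cosα=0.9659 sinα=-0.2588 | (2,4) | tMaxX 0.8696 tMaxY 1.3523 | tΔX 1.0353 tΔY 3.8637
    t=0.8696 [x] (3,4)
    t=1.3523 [y] (3,3)
    t=1.9049 [x] (4,3)
    t=2.9402 [x] (5,3)
    t=3.9755 [x] (6,3) — stop
  → r_2 = 3.9755
beam 3: φ=-45°, α=30°
  cosα=0.8660 sinα=0.5000 | (2,4) | tMaxX 0.9699 tMaxY 1.3000 | tΔX 1.1547 tΔY 2.0000
    t=0.9699 [x] (3,4)
    t=1.3000 [y] (3,5)
    t=2.1246 [x] (4,5)
    t=3.2793 [x] (5,5)
    t=3.3000 [y] (5,6)
    t=4.4341 [x] (6,6) — stop
  → r_3 = 4.4341
beam 4: φ=0°, α=75°
  cosα=0.2588 sinα=0.9659 | (2,4) | tMaxX 3.2455 tMaxY 0.6729 | tΔX 3.8637 tΔY 1.0353
    t=0.6729 [y] (2,5)
    t=1.7082 [y] (2,6) — stop
  → r_4 = 1.7082
beam 5: φ=45°, α=120°
  cosα=-0.5000 sinα=0.8660 | (2,4) | tMaxX 0.3200 tMaxY 0.7506 | tΔX 2.0000 tΔY 1.1547
    t=0.3200 [x] (1,4)
    t=0.7506 [y] (1,5)
    t=1.9053 [y] (1,6)
    t=2.3200 [x] (0,6) — stop
  → r_5 = 2.3200
beam 6: φ=90°, α=165°
  cosα=-0.9659 sinα=0.2588 | (2,4) | tMaxX 0.1656 tMaxY 2.5114 | tΔX 1.0353 tΔY 3.8637
    t=0.1656 [x] (1,4)
    t=1.2009 [x] (0,4) — stop
  → r_6 = 1.2009
beam 7: φ=135°, α=210°
  cosα=-0.8660 sinα=-0.5000 | (2,4) | tMaxX 0.1848 tMaxY 0.7000 | tΔX 1.1547 tΔY 2.0000
    t=0.1848 [x] (1,4)
    t=0.7000 [y] (1,3)
    t=1.3395 [x] (0,3) — stop
  → r_7 = 1.3395

ranges = [2.7135, 3.9755, 4.4341, 1.7082, 2.3200, 1.2009, 1.3395]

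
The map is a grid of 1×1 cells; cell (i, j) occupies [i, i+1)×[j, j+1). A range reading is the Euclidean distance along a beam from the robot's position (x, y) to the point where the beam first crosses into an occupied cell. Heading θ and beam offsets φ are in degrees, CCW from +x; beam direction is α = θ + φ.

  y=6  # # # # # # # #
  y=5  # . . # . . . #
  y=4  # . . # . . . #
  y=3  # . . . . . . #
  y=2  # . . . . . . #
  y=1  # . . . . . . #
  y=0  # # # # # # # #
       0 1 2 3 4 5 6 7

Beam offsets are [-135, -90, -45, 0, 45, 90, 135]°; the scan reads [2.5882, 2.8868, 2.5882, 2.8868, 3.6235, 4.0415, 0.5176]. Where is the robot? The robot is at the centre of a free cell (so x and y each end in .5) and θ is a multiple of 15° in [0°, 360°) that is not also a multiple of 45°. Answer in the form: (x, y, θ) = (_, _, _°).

(x, y, θ) = (3.5, 3.5, 300°)

Enumerate (i+0.5, j+0.5, θ) over the 28 free cells and 16 admissible headings. For each, cast all 7 beams and compare to the given ranges.
  (6.5, 1.5, 300°): beam 1 = 5.6940 ≠ 2.5882 ✗
  (4.5, 2.5, 285°): beam 1 = 4.0415 ≠ 2.5882 ✗
  (6.5, 2.5, 60°): beam 1 = 1.5529 ≠ 2.5882 ✗
  (2.5, 5.5, 345°): beam 1 = 1.7321 ≠ 2.5882 ✗
  (5.5, 4.5, 120°): beam 1 = 1.5529 ≠ 2.5882 ✗
  …
  (3.5, 3.5, 300°): r_1=2.5882, r_2=2.8868, r_3=2.5882, r_4=2.8868, r_5=3.6235, r_6=4.0415, r_7=0.5176 — all match ✓
Only this pose fits every beam.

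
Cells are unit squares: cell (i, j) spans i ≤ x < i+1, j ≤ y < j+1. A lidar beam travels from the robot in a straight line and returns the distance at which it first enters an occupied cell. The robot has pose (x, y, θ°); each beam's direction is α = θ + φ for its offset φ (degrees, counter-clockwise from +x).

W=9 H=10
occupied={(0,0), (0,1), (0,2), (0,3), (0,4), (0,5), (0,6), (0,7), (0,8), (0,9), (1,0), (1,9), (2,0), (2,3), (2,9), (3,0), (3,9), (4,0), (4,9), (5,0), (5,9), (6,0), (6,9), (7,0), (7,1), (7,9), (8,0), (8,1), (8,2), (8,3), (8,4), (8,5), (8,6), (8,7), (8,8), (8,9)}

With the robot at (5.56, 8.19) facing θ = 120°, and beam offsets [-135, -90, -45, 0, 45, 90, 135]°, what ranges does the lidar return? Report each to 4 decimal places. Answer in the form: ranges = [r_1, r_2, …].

beam 1: φ=-135°, α=345°
  direction (0.9659, -0.2588); cell (5,8); t to first gridline: x 0.4555, y 0.7341 (then +1.0353 / +3.8637)
    (6,8) via x @ 0.4555
    (6,7) via y @ 0.7341
    (7,7) via x @ 1.4908
    (8,7) via x @ 2.5261  # hit
  → r_1 = 2.5261
beam 2: φ=-90°, α=30°
  direction (0.8660, 0.5000); cell (5,8); t to first gridline: x 0.5081, y 1.6200 (then +1.1547 / +2.0000)
    (6,8) via x @ 0.5081
    (6,9) via y @ 1.6200  # hit
  → r_2 = 1.6200
beam 3: φ=-45°, α=75°
  direction (0.2588, 0.9659); cell (5,8); t to first gridline: x 1.7000, y 0.8386 (then +3.8637 / +1.0353)
    (5,9) via y @ 0.8386  # hit
  → r_3 = 0.8386
beam 4: φ=0°, α=120°
  direction (-0.5000, 0.8660); cell (5,8); t to first gridline: x 1.1200, y 0.9353 (then +2.0000 / +1.1547)
    (5,9) via y @ 0.9353  # hit
  → r_4 = 0.9353
beam 5: φ=45°, α=165°
  direction (-0.9659, 0.2588); cell (5,8); t to first gridline: x 0.5798, y 3.1296 (then +1.0353 / +3.8637)
    (4,8) via x @ 0.5798
    (3,8) via x @ 1.6150
    (2,8) via x @ 2.6503
    (2,9) via y @ 3.1296  # hit
  → r_5 = 3.1296
beam 6: φ=90°, α=210°
  direction (-0.8660, -0.5000); cell (5,8); t to first gridline: x 0.6466, y 0.3800 (then +1.1547 / +2.0000)
    (5,7) via y @ 0.3800
    (4,7) via x @ 0.6466
    (3,7) via x @ 1.8013
    (3,6) via y @ 2.3800
    (2,6) via x @ 2.9560
    (1,6) via x @ 4.1107
    (1,5) via y @ 4.3800
    (0,5) via x @ 5.2654  # hit
  → r_6 = 5.2654
beam 7: φ=135°, α=255°
  direction (-0.2588, -0.9659); cell (5,8); t to first gridline: x 2.1637, y 0.1967 (then +3.8637 / +1.0353)
    (5,7) via y @ 0.1967
    (5,6) via y @ 1.2320
    (4,6) via x @ 2.1637
    (4,5) via y @ 2.2673
    (4,4) via y @ 3.3025
    (4,3) via y @ 4.3378
    (4,2) via y @ 5.3731
    (3,2) via x @ 6.0274
    (3,1) via y @ 6.4084
    (3,0) via y @ 7.4436  # hit
  → r_7 = 7.4436

ranges = [2.5261, 1.6200, 0.8386, 0.9353, 3.1296, 5.2654, 7.4436]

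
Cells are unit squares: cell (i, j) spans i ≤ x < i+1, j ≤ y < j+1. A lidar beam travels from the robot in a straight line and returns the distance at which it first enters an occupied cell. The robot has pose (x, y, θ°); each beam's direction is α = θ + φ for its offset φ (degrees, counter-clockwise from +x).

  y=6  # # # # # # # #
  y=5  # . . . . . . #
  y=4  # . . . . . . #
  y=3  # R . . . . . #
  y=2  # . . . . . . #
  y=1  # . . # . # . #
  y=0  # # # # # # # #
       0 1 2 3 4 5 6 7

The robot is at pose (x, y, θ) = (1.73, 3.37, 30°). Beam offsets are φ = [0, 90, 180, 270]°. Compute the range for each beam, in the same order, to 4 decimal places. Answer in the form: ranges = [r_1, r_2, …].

ranges = [5.2600, 1.4600, 0.8429, 2.5400]

beam 1: φ=0°, α=30°
  dir = (cos 30°, sin 30°) = (0.8660, 0.5000); from cell (1,3)
  next x-line at t=0.3118, next y-line at t=1.2600; Δt_x=1.1547, Δt_y=2.0000
    x: enter (2,3) at t=0.3118
    y: enter (2,4) at t=1.2600
    x: enter (3,4) at t=1.4665
    x: enter (4,4) at t=2.6212
    y: enter (4,5) at t=3.2600
    x: enter (5,5) at t=3.7759
    x: enter (6,5) at t=4.9306
    y: enter (6,6) at t=5.2600 ← occupied
  → r_1 = 5.2600
beam 2: φ=90°, α=120°
  dir = (cos 120°, sin 120°) = (-0.5000, 0.8660); from cell (1,3)
  next x-line at t=1.4600, next y-line at t=0.7275; Δt_x=2.0000, Δt_y=1.1547
    y: enter (1,4) at t=0.7275
    x: enter (0,4) at t=1.4600 ← occupied
  → r_2 = 1.4600
beam 3: φ=180°, α=210°
  dir = (cos 210°, sin 210°) = (-0.8660, -0.5000); from cell (1,3)
  next x-line at t=0.8429, next y-line at t=0.7400; Δt_x=1.1547, Δt_y=2.0000
    y: enter (1,2) at t=0.7400
    x: enter (0,2) at t=0.8429 ← occupied
  → r_3 = 0.8429
beam 4: φ=270°, α=300°
  dir = (cos 300°, sin 300°) = (0.5000, -0.8660); from cell (1,3)
  next x-line at t=0.5400, next y-line at t=0.4272; Δt_x=2.0000, Δt_y=1.1547
    y: enter (1,2) at t=0.4272
    x: enter (2,2) at t=0.5400
    y: enter (2,1) at t=1.5819
    x: enter (3,1) at t=2.5400 ← occupied
  → r_4 = 2.5400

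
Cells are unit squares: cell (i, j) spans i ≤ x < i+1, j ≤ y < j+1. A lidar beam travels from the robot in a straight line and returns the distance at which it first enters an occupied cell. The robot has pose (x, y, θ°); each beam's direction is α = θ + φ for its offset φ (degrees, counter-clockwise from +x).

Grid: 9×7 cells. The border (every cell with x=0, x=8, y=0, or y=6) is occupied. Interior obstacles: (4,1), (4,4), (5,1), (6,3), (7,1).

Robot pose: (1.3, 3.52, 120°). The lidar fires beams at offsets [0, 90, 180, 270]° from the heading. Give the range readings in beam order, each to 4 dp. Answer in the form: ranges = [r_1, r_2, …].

ranges = [0.6000, 0.3464, 2.9098, 4.9600]

beam 1: φ=0°, α=120°
  d=(-0.5000,0.8660)  start (1,3)  tX=0.6000 tY=0.5543  stride 1/|dx|=2.0000 1/|dy|=1.1547
    cross y-line → (1,4), t=0.5543
    cross x-line → (0,4), t=0.6000 (wall)
  → r_1 = 0.6000
beam 2: φ=90°, α=210°
  d=(-0.8660,-0.5000)  start (1,3)  tX=0.3464 tY=1.0400  stride 1/|dx|=1.1547 1/|dy|=2.0000
    cross x-line → (0,3), t=0.3464 (wall)
  → r_2 = 0.3464
beam 3: φ=180°, α=300°
  d=(0.5000,-0.8660)  start (1,3)  tX=1.4000 tY=0.6004  stride 1/|dx|=2.0000 1/|dy|=1.1547
    cross y-line → (1,2), t=0.6004
    cross x-line → (2,2), t=1.4000
    cross y-line → (2,1), t=1.7551
    cross y-line → (2,0), t=2.9098 (wall)
  → r_3 = 2.9098
beam 4: φ=270°, α=30°
  d=(0.8660,0.5000)  start (1,3)  tX=0.8083 tY=0.9600  stride 1/|dx|=1.1547 1/|dy|=2.0000
    cross x-line → (2,3), t=0.8083
    cross y-line → (2,4), t=0.9600
    cross x-line → (3,4), t=1.9630
    cross y-line → (3,5), t=2.9600
    cross x-line → (4,5), t=3.1177
    cross x-line → (5,5), t=4.2724
    cross y-line → (5,6), t=4.9600 (wall)
  → r_4 = 4.9600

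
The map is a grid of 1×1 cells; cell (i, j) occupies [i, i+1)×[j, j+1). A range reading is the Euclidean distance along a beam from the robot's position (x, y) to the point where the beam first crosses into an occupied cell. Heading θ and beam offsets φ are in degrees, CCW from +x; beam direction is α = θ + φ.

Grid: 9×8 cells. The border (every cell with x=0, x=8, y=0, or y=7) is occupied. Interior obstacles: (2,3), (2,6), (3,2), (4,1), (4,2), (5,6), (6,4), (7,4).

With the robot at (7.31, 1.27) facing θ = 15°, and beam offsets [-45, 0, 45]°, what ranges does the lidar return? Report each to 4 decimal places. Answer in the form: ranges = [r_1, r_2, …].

beam 1: φ=-45°, α=330°
  d=(0.8660,-0.5000)  start (7,1)  tX=0.7967 tY=0.5400  stride 1/|dx|=1.1547 1/|dy|=2.0000
    cross y-line → (7,0), t=0.5400 (wall)
  → r_1 = 0.5400
beam 2: φ=0°, α=15°
  d=(0.9659,0.2588)  start (7,1)  tX=0.7143 tY=2.8205  stride 1/|dx|=1.0353 1/|dy|=3.8637
    cross x-line → (8,1), t=0.7143 (wall)
  → r_2 = 0.7143
beam 3: φ=45°, α=60°
  d=(0.5000,0.8660)  start (7,1)  tX=1.3800 tY=0.8429  stride 1/|dx|=2.0000 1/|dy|=1.1547
    cross y-line → (7,2), t=0.8429
    cross x-line → (8,2), t=1.3800 (wall)
  → r_3 = 1.3800

ranges = [0.5400, 0.7143, 1.3800]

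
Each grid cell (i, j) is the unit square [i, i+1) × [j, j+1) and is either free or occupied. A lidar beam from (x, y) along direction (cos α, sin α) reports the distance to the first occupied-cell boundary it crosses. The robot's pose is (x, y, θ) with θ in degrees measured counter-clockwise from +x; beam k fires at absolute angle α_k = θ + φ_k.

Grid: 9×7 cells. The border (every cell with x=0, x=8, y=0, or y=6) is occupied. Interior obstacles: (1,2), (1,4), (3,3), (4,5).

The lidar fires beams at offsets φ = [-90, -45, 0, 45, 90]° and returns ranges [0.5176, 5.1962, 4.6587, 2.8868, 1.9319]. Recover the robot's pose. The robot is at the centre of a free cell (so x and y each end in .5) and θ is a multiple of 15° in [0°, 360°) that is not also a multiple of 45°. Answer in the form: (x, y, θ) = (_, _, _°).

(x, y, θ) = (5.5, 5.5, 285°)

Enumerate (i+0.5, j+0.5, θ) over the 31 free cells and 16 admissible headings. For each, cast all 5 beams and compare to the given ranges.
  (4.5, 4.5, 120°): beam 1 = 3.0000 ≠ 0.5176 ✗
  (3.5, 2.5, 120°): beam 1 = 5.1962 ≠ 0.5176 ✗
  (6.5, 1.5, 300°): beam 1 = 1.0000 ≠ 0.5176 ✗
  (2.5, 1.5, 60°): beam 1 = 1.0000 ≠ 0.5176 ✗
  …
  (5.5, 5.5, 285°): r_1=0.5176, r_2=5.1962, r_3=4.6587, r_4=2.8868, r_5=1.9319 — all match ✓
No second candidate reproduces the full scan.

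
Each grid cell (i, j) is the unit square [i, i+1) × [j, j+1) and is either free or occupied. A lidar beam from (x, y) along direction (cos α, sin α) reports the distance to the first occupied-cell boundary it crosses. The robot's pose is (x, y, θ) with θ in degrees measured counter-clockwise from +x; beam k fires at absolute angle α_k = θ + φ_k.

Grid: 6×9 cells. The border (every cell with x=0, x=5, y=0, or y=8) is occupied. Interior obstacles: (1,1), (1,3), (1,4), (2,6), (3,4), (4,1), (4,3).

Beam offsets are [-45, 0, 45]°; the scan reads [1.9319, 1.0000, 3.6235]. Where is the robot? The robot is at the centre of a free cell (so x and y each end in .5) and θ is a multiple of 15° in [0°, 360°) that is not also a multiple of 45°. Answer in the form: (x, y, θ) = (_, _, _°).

Enumerate (i+0.5, j+0.5, θ) over the 21 free cells and 16 admissible headings. For each, cast all 3 beams and compare to the given ranges.
  (4.5, 2.5, 105°): beam 1 = 0.5774 ≠ 1.9319 ✗
  (3.5, 1.5, 210°): beam 1 = 1.5529 ≠ 1.9319 ✗
  (3.5, 7.5, 15°): beam 1 = 1.7321 ≠ 1.9319 ✗
  (3.5, 5.5, 105°): beam 1 = 2.8868 ≠ 1.9319 ✗
  …
  (1.5, 7.5, 300°): r_1=1.9319, r_2=1.0000, r_3=3.6235 — all match ✓
Unique over the lattice → pose = (1.5, 7.5, 300°).

(x, y, θ) = (1.5, 7.5, 300°)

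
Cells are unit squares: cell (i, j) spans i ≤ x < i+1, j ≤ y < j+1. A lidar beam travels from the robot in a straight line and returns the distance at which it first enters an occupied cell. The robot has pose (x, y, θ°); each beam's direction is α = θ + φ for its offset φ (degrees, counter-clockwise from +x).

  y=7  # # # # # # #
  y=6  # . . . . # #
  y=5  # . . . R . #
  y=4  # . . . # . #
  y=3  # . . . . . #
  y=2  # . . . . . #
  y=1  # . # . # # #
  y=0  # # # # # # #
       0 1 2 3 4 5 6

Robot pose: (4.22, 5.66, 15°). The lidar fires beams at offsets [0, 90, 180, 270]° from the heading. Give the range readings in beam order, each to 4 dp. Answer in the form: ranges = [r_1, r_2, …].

ranges = [1.3137, 1.3873, 3.3336, 0.6833]

beam 1: φ=0°, α=15°
  d=(0.9659,0.2588)  start (4,5)  tX=0.8075 tY=1.3137  stride 1/|dx|=1.0353 1/|dy|=3.8637
    cross x-line → (5,5), t=0.8075
    cross y-line → (5,6), t=1.3137 (wall)
  → r_1 = 1.3137
beam 2: φ=90°, α=105°
  d=(-0.2588,0.9659)  start (4,5)  tX=0.8500 tY=0.3520  stride 1/|dx|=3.8637 1/|dy|=1.0353
    cross y-line → (4,6), t=0.3520
    cross x-line → (3,6), t=0.8500
    cross y-line → (3,7), t=1.3873 (wall)
  → r_2 = 1.3873
beam 3: φ=180°, α=195°
  d=(-0.9659,-0.2588)  start (4,5)  tX=0.2278 tY=2.5500  stride 1/|dx|=1.0353 1/|dy|=3.8637
    cross x-line → (3,5), t=0.2278
    cross x-line → (2,5), t=1.2630
    cross x-line → (1,5), t=2.2983
    cross y-line → (1,4), t=2.5500
    cross x-line → (0,4), t=3.3336 (wall)
  → r_3 = 3.3336
beam 4: φ=270°, α=285°
  d=(0.2588,-0.9659)  start (4,5)  tX=3.0137 tY=0.6833  stride 1/|dx|=3.8637 1/|dy|=1.0353
    cross y-line → (4,4), t=0.6833 (wall)
  → r_4 = 0.6833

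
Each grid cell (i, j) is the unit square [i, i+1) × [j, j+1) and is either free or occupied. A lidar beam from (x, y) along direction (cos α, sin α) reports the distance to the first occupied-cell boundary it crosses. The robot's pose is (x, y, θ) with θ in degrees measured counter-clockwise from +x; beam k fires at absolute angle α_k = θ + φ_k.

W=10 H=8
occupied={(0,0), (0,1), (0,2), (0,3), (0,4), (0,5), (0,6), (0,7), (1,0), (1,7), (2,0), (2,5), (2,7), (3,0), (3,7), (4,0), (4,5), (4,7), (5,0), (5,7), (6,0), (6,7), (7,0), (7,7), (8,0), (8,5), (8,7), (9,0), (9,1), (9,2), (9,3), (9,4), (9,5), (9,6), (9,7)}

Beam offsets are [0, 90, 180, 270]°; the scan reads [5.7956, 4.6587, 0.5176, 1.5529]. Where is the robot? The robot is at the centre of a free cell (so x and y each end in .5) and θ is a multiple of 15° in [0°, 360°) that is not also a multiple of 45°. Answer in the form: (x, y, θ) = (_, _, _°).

Candidates: 45 free-cell centres × 16 headings = 720 poses. Raycast each; keep the one whose scan matches to 4 dp.
  (8.5, 6.5, 75°): beam 1 = 0.5176 ≠ 5.7956 ✗
  (6.5, 1.5, 210°): beam 1 = 1.0000 ≠ 5.7956 ✗
  (5.5, 2.5, 105°): beam 1 = 2.5882 ≠ 5.7956 ✗
  …
  (7.5, 5.5, 165°): r_1=5.7956, r_2=4.6587, r_3=0.5176, r_4=1.5529 — all match ✓
Unique over the lattice → pose = (7.5, 5.5, 165°).

(x, y, θ) = (7.5, 5.5, 165°)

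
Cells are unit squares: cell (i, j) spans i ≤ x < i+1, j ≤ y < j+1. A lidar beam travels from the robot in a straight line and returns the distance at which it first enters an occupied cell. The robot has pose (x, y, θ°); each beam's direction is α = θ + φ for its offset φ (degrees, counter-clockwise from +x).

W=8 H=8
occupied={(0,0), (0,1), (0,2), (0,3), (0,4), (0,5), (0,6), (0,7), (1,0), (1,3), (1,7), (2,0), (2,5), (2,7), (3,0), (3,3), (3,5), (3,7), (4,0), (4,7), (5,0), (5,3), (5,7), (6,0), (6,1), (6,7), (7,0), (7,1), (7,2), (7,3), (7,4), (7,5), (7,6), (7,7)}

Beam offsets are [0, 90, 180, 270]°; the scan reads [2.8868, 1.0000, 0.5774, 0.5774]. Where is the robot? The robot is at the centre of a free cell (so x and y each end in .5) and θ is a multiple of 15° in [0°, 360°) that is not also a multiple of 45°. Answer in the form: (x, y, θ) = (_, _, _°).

(x, y, θ) = (6.5, 6.5, 210°)

Candidates: 30 free-cell centres × 16 headings = 480 poses. Raycast each; keep the one whose scan matches to 4 dp.
  (4.5, 1.5, 15°): beam 1 = 1.5529 ≠ 2.8868 ✗
  (6.5, 6.5, 195°): beam 1 = 2.5882 ≠ 2.8868 ✗
  (3.5, 2.5, 60°): beam 1 = 0.5774 ≠ 2.8868 ✗
  (4.5, 5.5, 75°): beam 1 = 1.5529 ≠ 2.8868 ✗
  (2.5, 4.5, 165°): beam 1 = 1.5529 ≠ 2.8868 ✗
  …
  (6.5, 6.5, 210°): r_1=2.8868, r_2=1.0000, r_3=0.5774, r_4=0.5774 — all match ✓
Unique over the lattice → pose = (6.5, 6.5, 210°).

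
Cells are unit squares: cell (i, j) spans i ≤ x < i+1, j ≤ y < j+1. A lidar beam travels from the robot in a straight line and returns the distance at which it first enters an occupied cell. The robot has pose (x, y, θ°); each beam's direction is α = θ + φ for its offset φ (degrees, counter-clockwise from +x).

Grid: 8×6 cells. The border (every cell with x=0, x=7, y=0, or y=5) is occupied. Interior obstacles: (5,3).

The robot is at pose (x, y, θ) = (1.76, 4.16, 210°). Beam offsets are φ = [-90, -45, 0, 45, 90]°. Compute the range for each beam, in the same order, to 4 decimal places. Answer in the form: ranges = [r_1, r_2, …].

ranges = [0.9699, 0.7868, 0.8776, 2.9364, 3.6489]

beam 1: φ=-90°, α=120°
  d=(-0.5000,0.8660)  start (1,4)  tX=1.5200 tY=0.9699  stride 1/|dx|=2.0000 1/|dy|=1.1547
    cross y-line → (1,5), t=0.9699 (wall)
  → r_1 = 0.9699
beam 2: φ=-45°, α=165°
  d=(-0.9659,0.2588)  start (1,4)  tX=0.7868 tY=3.2455  stride 1/|dx|=1.0353 1/|dy|=3.8637
    cross x-line → (0,4), t=0.7868 (wall)
  → r_2 = 0.7868
beam 3: φ=0°, α=210°
  d=(-0.8660,-0.5000)  start (1,4)  tX=0.8776 tY=0.3200  stride 1/|dx|=1.1547 1/|dy|=2.0000
    cross y-line → (1,3), t=0.3200
    cross x-line → (0,3), t=0.8776 (wall)
  → r_3 = 0.8776
beam 4: φ=45°, α=255°
  d=(-0.2588,-0.9659)  start (1,4)  tX=2.9364 tY=0.1656  stride 1/|dx|=3.8637 1/|dy|=1.0353
    cross y-line → (1,3), t=0.1656
    cross y-line → (1,2), t=1.2009
    cross y-line → (1,1), t=2.2362
    cross x-line → (0,1), t=2.9364 (wall)
  → r_4 = 2.9364
beam 5: φ=90°, α=300°
  d=(0.5000,-0.8660)  start (1,4)  tX=0.4800 tY=0.1848  stride 1/|dx|=2.0000 1/|dy|=1.1547
    cross y-line → (1,3), t=0.1848
    cross x-line → (2,3), t=0.4800
    cross y-line → (2,2), t=1.3395
    cross x-line → (3,2), t=2.4800
    cross y-line → (3,1), t=2.4942
    cross y-line → (3,0), t=3.6489 (wall)
  → r_5 = 3.6489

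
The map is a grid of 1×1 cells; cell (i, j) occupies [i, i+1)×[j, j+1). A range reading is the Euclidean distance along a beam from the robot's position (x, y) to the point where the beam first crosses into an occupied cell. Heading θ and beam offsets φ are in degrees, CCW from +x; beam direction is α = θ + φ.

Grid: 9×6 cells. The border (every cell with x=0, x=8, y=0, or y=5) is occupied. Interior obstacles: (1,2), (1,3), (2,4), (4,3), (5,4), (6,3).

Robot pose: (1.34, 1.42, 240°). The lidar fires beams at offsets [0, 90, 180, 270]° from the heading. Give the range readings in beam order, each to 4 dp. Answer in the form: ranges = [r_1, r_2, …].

ranges = [0.4850, 0.8400, 0.6697, 0.3926]

beam 1: φ=0°, α=240°
  direction (-0.5000, -0.8660); cell (1,1); t to first gridline: x 0.6800, y 0.4850 (then +2.0000 / +1.1547)
    (1,0) via y @ 0.4850  # hit
  → r_1 = 0.4850
beam 2: φ=90°, α=330°
  direction (0.8660, -0.5000); cell (1,1); t to first gridline: x 0.7621, y 0.8400 (then +1.1547 / +2.0000)
    (2,1) via x @ 0.7621
    (2,0) via y @ 0.8400  # hit
  → r_2 = 0.8400
beam 3: φ=180°, α=60°
  direction (0.5000, 0.8660); cell (1,1); t to first gridline: x 1.3200, y 0.6697 (then +2.0000 / +1.1547)
    (1,2) via y @ 0.6697  # hit
  → r_3 = 0.6697
beam 4: φ=270°, α=150°
  direction (-0.8660, 0.5000); cell (1,1); t to first gridline: x 0.3926, y 1.1600 (then +1.1547 / +2.0000)
    (0,1) via x @ 0.3926  # hit
  → r_4 = 0.3926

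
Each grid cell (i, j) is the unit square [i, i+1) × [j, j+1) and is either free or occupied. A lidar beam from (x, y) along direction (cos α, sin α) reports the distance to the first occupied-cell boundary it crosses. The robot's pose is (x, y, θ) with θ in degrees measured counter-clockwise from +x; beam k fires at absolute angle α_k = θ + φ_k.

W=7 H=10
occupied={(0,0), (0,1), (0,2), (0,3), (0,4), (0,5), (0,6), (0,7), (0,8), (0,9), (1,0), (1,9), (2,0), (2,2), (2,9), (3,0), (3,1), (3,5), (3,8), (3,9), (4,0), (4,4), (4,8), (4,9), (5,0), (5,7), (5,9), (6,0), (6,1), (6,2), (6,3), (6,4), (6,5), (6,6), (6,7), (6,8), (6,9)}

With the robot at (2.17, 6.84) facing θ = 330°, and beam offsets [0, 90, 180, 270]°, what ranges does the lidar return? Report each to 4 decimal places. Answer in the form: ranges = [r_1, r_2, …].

ranges = [1.6800, 1.6600, 1.3510, 2.3400]

beam 1: φ=0°, α=330°
  direction (0.8660, -0.5000); cell (2,6); t to first gridline: x 0.9584, y 1.6800 (then +1.1547 / +2.0000)
    (3,6) via x @ 0.9584
    (3,5) via y @ 1.6800  # hit
  → r_1 = 1.6800
beam 2: φ=90°, α=60°
  direction (0.5000, 0.8660); cell (2,6); t to first gridline: x 1.6600, y 0.1848 (then +2.0000 / +1.1547)
    (2,7) via y @ 0.1848
    (2,8) via y @ 1.3395
    (3,8) via x @ 1.6600  # hit
  → r_2 = 1.6600
beam 3: φ=180°, α=150°
  direction (-0.8660, 0.5000); cell (2,6); t to first gridline: x 0.1963, y 0.3200 (then +1.1547 / +2.0000)
    (1,6) via x @ 0.1963
    (1,7) via y @ 0.3200
    (0,7) via x @ 1.3510  # hit
  → r_3 = 1.3510
beam 4: φ=270°, α=240°
  direction (-0.5000, -0.8660); cell (2,6); t to first gridline: x 0.3400, y 0.9699 (then +2.0000 / +1.1547)
    (1,6) via x @ 0.3400
    (1,5) via y @ 0.9699
    (1,4) via y @ 2.1246
    (0,4) via x @ 2.3400  # hit
  → r_4 = 2.3400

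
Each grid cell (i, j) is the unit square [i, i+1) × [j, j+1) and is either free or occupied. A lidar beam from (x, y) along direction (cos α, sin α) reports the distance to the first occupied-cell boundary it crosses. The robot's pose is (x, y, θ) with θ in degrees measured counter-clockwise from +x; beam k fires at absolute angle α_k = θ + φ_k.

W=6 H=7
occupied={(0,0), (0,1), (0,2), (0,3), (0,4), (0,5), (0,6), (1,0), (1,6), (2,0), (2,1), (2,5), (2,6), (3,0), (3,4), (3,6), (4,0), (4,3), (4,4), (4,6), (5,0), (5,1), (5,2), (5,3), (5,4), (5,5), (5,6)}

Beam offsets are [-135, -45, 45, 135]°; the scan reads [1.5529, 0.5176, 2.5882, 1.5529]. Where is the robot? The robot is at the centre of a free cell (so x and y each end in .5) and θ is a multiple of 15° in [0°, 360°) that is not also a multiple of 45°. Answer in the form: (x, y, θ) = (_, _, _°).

(x, y, θ) = (1.5, 4.5, 240°)

The pose lattice has 15·16 = 240 candidates. Test each by forward raycasting.
  (3.5, 3.5, 150°): beam 1 = 0.5176 ≠ 1.5529 ✗
  (1.5, 4.5, 195°): beam 1 = 1.0000 ≠ 1.5529 ✗
  (1.5, 5.5, 165°): beam 1 = 0.5774 ≠ 1.5529 ✗
  (4.5, 2.5, 240°): beam 1 = 0.5176 ≠ 1.5529 ✗
  …
  (1.5, 4.5, 240°): r_1=1.5529, r_2=0.5176, r_3=2.5882, r_4=1.5529 — all match ✓
Unique over the lattice → pose = (1.5, 4.5, 240°).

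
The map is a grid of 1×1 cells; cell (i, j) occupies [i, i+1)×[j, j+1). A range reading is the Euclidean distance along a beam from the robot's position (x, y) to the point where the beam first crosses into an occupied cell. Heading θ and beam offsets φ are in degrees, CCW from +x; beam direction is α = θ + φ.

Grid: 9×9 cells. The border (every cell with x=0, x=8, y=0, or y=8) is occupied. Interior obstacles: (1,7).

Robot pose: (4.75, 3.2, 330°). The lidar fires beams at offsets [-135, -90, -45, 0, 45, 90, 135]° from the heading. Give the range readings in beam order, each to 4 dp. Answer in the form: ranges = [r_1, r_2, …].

beam 1: φ=-135°, α=195°
  cosα=-0.9659 sinα=-0.2588 | (4,3) | tMaxX 0.7765 tMaxY 0.7727 | tΔX 1.0353 tΔY 3.8637
    t=0.7727 [y] (4,2)
    t=0.7765 [x] (3,2)
    t=1.8117 [x] (2,2)
    t=2.8470 [x] (1,2)
    t=3.8823 [x] (0,2) — stop
  → r_1 = 3.8823
beam 2: φ=-90°, α=240°
  cosα=-0.5000 sinα=-0.8660 | (4,3) | tMaxX 1.5000 tMaxY 0.2309 | tΔX 2.0000 tΔY 1.1547
    t=0.2309 [y] (4,2)
    t=1.3856 [y] (4,1)
    t=1.5000 [x] (3,1)
    t=2.5403 [y] (3,0) — stop
  → r_2 = 2.5403
beam 3: φ=-45°, α=285°
  cosα=0.2588 sinα=-0.9659 | (4,3) | tMaxX 0.9659 tMaxY 0.2071 | tΔX 3.8637 tΔY 1.0353
    t=0.2071 [y] (4,2)
    t=0.9659 [x] (5,2)
    t=1.2423 [y] (5,1)
    t=2.2776 [y] (5,0) — stop
  → r_3 = 2.2776
beam 4: φ=0°, α=330°
  cosα=0.8660 sinα=-0.5000 | (4,3) | tMaxX 0.2887 tMaxY 0.4000 | tΔX 1.1547 tΔY 2.0000
    t=0.2887 [x] (5,3)
    t=0.4000 [y] (5,2)
    t=1.4434 [x] (6,2)
    t=2.4000 [y] (6,1)
    t=2.5981 [x] (7,1)
    t=3.7528 [x] (8,1) — stop
  → r_4 = 3.7528
beam 5: φ=45°, α=15°
  cosα=0.9659 sinα=0.2588 | (4,3) | tMaxX 0.2588 tMaxY 3.0910 | tΔX 1.0353 tΔY 3.8637
    t=0.2588 [x] (5,3)
    t=1.2941 [x] (6,3)
    t=2.3294 [x] (7,3)
    t=3.0910 [y] (7,4)
    t=3.3646 [x] (8,4) — stop
  → r_5 = 3.3646
beam 6: φ=90°, α=60°
  cosα=0.5000 sinα=0.8660 | (4,3) | tMaxX 0.5000 tMaxY 0.9238 | tΔX 2.0000 tΔY 1.1547
    t=0.5000 [x] (5,3)
    t=0.9238 [y] (5,4)
    t=2.0785 [y] (5,5)
    t=2.5000 [x] (6,5)
    t=3.2332 [y] (6,6)
    t=4.3879 [y] (6,7)
    t=4.5000 [x] (7,7)
    t=5.5426 [y] (7,8) — stop
  → r_6 = 5.5426
beam 7: φ=135°, α=105°
  cosα=-0.2588 sinα=0.9659 | (4,3) | tMaxX 2.8978 tMaxY 0.8282 | tΔX 3.8637 tΔY 1.0353
    t=0.8282 [y] (4,4)
    t=1.8635 [y] (4,5)
    t=2.8978 [x] (3,5)
    t=2.8988 [y] (3,6)
    t=3.9340 [y] (3,7)
    t=4.9693 [y] (3,8) — stop
  → r_7 = 4.9693

ranges = [3.8823, 2.5403, 2.2776, 3.7528, 3.3646, 5.5426, 4.9693]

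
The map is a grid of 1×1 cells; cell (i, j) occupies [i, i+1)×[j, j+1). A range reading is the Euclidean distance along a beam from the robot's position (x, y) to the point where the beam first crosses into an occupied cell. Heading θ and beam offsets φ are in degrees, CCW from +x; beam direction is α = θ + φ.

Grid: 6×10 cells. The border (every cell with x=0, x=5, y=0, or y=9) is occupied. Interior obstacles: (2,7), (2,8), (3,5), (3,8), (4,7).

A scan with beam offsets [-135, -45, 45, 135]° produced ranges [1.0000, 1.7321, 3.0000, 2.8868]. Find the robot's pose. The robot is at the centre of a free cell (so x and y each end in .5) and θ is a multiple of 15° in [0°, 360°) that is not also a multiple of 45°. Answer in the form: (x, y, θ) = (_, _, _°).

(x, y, θ) = (2.5, 4.5, 195°)

Enumerate (i+0.5, j+0.5, θ) over the 27 free cells and 16 admissible headings. For each, cast all 4 beams and compare to the given ranges.
  (3.5, 7.5, 75°): beam 1 = 3.0000 ≠ 1.0000 ✗
  (2.5, 2.5, 210°): beam 1 = 2.5882 ≠ 1.0000 ✗
  (2.5, 5.5, 150°): beam 1 = 0.5176 ≠ 1.0000 ✗
  …
  (2.5, 4.5, 195°): r_1=1.0000, r_2=1.7321, r_3=3.0000, r_4=2.8868 — all match ✓
No second candidate reproduces the full scan.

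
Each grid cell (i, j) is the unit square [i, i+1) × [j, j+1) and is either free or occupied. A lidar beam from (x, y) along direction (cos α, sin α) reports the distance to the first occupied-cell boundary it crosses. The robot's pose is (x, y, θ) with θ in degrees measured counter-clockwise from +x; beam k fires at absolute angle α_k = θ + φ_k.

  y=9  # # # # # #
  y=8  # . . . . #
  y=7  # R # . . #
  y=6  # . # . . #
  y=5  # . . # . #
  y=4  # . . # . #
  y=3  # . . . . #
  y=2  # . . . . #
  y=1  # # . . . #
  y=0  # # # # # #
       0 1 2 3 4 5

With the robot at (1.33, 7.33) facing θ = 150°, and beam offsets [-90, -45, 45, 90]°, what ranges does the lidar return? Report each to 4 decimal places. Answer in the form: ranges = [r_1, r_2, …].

beam 1: φ=-90°, α=60°
  direction (0.5000, 0.8660); cell (1,7); t to first gridline: x 1.3400, y 0.7736 (then +2.0000 / +1.1547)
    (1,8) via y @ 0.7736
    (2,8) via x @ 1.3400
    (2,9) via y @ 1.9283  # hit
  → r_1 = 1.9283
beam 2: φ=-45°, α=105°
  direction (-0.2588, 0.9659); cell (1,7); t to first gridline: x 1.2750, y 0.6936 (then +3.8637 / +1.0353)
    (1,8) via y @ 0.6936
    (0,8) via x @ 1.2750  # hit
  → r_2 = 1.2750
beam 3: φ=45°, α=195°
  direction (-0.9659, -0.2588); cell (1,7); t to first gridline: x 0.3416, y 1.2750 (then +1.0353 / +3.8637)
    (0,7) via x @ 0.3416  # hit
  → r_3 = 0.3416
beam 4: φ=90°, α=240°
  direction (-0.5000, -0.8660); cell (1,7); t to first gridline: x 0.6600, y 0.3811 (then +2.0000 / +1.1547)
    (1,6) via y @ 0.3811
    (0,6) via x @ 0.6600  # hit
  → r_4 = 0.6600

ranges = [1.9283, 1.2750, 0.3416, 0.6600]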